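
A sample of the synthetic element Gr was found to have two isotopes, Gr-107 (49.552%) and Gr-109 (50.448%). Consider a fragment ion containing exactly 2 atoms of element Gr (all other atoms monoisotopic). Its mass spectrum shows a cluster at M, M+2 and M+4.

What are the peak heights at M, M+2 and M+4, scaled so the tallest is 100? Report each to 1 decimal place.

49.1 : 100.0 : 50.9

Each Gr atom is independently Gr-107 (p = 0.49552) or Gr-109 (q = 0.50448); the cluster is the binomial expansion (p + q)^2.
P(M) = 0.49552^2 = 0.245540
P(M+2) = 2 × 0.49552^1 × 0.50448^1 = 0.499960
P(M+4) = 0.50448^2 = 0.254500
The M+2 peak is largest (0.499960); scaling to 100 gives 49.1 : 100.0 : 50.9.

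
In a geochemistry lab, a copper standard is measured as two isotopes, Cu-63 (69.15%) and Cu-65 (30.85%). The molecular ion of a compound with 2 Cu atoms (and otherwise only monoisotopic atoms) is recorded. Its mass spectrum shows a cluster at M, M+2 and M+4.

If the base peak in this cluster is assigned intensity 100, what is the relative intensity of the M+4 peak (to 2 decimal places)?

Binomial terms of (0.6915 + 0.3085)^2: M 0.4782, M+2 0.4267, M+4 0.0952 → M is the base peak.
P(M) = C(2,0) × 0.6915^2 × 0.3085^0 = 1 × 0.47817225 × 1.0000 = 0.478172 (base)
P(M+4) = C(2,2) × 0.6915^0 × 0.3085^2 = 1 × 1.0000 × 0.09517225 = 0.095172
Relative intensity = 0.095172 / 0.478172 × 100 = 19.90

19.90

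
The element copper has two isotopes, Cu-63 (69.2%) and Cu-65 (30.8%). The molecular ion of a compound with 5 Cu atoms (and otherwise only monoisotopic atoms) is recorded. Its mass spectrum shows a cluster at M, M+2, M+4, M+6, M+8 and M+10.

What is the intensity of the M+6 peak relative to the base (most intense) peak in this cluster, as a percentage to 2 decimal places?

Term probabilities: M 0.1587, M+2 0.3531, M+4 0.3144, M+6 0.1399, M+8 0.0311, M+10 0.0028. Base peak = M+2.
P(M+2) = C(5,1) × 0.692^4 × 0.308^1 = 5 × 0.22931073 × 0.3080 = 0.353139 (base)
P(M+6) = C(5,3) × 0.692^2 × 0.308^3 = 10 × 0.478864 × 0.02921811 = 0.139915
Relative intensity = 0.139915 / 0.353139 × 100 = 39.62

39.62%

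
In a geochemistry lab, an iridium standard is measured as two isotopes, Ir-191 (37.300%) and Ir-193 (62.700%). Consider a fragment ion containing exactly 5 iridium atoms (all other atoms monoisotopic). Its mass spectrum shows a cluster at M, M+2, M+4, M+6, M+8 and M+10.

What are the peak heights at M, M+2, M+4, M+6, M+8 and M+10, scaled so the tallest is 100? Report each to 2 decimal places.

2.11 : 17.70 : 59.49 : 100.00 : 84.05 : 28.26

Expanding (0.37300 + 0.62700)^5:
P(M) = 0.37300^5 = 0.007220
P(M+2) = 5 × 0.37300^4 × 0.62700^1 = 0.060684
P(M+4) = 10 × 0.37300^3 × 0.62700^2 = 0.204015
P(M+6) = 10 × 0.37300^2 × 0.62700^3 = 0.342942
P(M+8) = 5 × 0.37300^1 × 0.62700^4 = 0.288237
P(M+10) = 0.62700^5 = 0.096903
The M+6 peak is largest (0.342942); scaling to 100 gives 2.11 : 17.70 : 59.49 : 100.00 : 84.05 : 28.26.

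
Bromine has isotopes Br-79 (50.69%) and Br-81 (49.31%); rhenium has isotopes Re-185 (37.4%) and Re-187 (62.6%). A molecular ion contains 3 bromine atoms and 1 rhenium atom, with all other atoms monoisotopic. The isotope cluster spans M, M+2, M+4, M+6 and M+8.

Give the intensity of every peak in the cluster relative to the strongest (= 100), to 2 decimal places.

12.95 : 59.46 : 100.00 : 73.44 : 19.95

Bromine pattern (n=3): 0.13024674 : 0.3801026 : 0.36975457 : 0.11989609
Rhenium pattern (n=1): 0.3740 : 0.6260
Convolve the two distributions (both contribute in 2-u steps):
  M: 0.13024674×0.3740 = 0.048712
  M+2: 0.13024674×0.6260 + 0.3801026×0.3740 = 0.223693
  M+4: 0.3801026×0.6260 + 0.36975457×0.3740 = 0.376232
  M+6: 0.36975457×0.6260 + 0.11989609×0.3740 = 0.276307
  M+8: 0.11989609×0.6260 = 0.075055
Scale to base peak (0.376232) = 100: 12.95 : 59.46 : 100.00 : 73.44 : 19.95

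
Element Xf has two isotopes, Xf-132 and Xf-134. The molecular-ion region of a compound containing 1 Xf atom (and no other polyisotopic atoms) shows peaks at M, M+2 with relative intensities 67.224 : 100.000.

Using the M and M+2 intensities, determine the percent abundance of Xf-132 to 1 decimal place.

40.2%

Write p for the Xf-132 fraction. I(M+2)/I(M) = [C(1,1)·p^0·(1−p)] / p^1 = 1·(1−p)/p = 100.000/67.224 = 1.4876
(1−p)/p = 1.4876/1 = 1.4876  ⇒  p = 1/(1 + 1.4876) = 0.4020
Xf-132: 40.2%, Xf-134: 59.8%.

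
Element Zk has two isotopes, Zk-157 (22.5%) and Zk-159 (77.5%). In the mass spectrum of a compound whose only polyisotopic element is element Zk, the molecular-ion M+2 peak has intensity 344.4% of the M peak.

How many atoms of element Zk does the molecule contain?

For n independent Zk atoms, I(M+2)/I(M) = n · (abundance Zk-159) / (abundance Zk-157) = n · 0.775/0.225.
n = 3.444 × 0.225/0.775 = 1.00 ≈ 1

1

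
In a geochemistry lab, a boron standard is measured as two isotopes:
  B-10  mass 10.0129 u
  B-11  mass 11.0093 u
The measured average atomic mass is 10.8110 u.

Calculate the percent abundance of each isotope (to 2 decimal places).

Writing the weighted mean with unknown fraction x of B-10:
10.0129·x + 11.0093·(1 − x) = 10.8110
(10.0129 − 11.0093)·x = 10.8110 − 11.0093
x = -0.1983 / -0.9964 = 0.19902 → 19.90% B-10, 80.10% B-11.

B-10: 19.90%, B-11: 80.10%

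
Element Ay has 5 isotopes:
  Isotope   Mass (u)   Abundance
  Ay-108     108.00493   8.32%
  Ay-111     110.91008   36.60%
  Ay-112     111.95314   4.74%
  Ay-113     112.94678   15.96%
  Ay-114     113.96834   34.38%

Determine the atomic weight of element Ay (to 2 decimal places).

112.09 u

The abundance-weighted mean is 0.0832 × 108.00493 + 0.3660 × 110.91008 + 0.0474 × 111.95314 + 0.1596 × 112.94678 + 0.3438 × 113.96834
= 8.986010 + 40.593089 + 5.306579 + 18.026306 + 39.182315 = 112.094299 u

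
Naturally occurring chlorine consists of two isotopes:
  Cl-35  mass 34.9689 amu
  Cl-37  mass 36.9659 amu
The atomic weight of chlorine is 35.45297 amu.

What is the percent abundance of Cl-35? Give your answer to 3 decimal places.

75.760%

With x = fraction of Cl-35 (so Cl-37 is 1 − x):
34.9689·x + 36.9659·(1 − x) = 35.45297
(34.9689 − 36.9659)·x = 35.45297 − 36.9659
x = -1.51293 / -1.9970 = 0.75760 → 75.760% Cl-35, 24.240% Cl-37.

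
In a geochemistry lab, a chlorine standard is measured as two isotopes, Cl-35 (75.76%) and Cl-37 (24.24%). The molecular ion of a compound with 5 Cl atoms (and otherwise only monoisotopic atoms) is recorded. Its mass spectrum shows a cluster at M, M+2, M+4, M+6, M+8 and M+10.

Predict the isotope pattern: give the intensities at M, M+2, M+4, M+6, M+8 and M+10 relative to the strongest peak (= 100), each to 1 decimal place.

62.5 : 100.0 : 64.0 : 20.5 : 3.3 : 0.2

The 5 Cl atoms are independent, so intensities follow the terms of (0.7576 + 0.2424)^5.
P(M) = 0.7576^5 = 0.249574
P(M+2) = 5 × 0.7576^4 × 0.2424^1 = 0.399266
P(M+4) = 10 × 0.7576^3 × 0.2424^2 = 0.255497
P(M+6) = 10 × 0.7576^2 × 0.2424^3 = 0.081748
P(M+8) = 5 × 0.7576^1 × 0.2424^4 = 0.013078
P(M+10) = 0.2424^5 = 0.000837
The M+2 peak is largest (0.399266); scaling to 100 gives 62.5 : 100.0 : 64.0 : 20.5 : 3.3 : 0.2.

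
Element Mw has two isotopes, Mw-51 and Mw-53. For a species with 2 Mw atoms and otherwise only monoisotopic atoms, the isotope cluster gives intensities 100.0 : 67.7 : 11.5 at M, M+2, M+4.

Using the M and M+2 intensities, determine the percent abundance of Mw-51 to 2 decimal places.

74.71%

Let p = fractional abundance of Mw-51. I(M+2)/I(M) = [C(2,1)·p^1·(1−p)] / p^2 = 2·(1−p)/p = 67.7/100.0 = 0.6770
(1−p)/p = 0.6770/2 = 0.3385  ⇒  p = 1/(1 + 0.3385) = 0.7471
Mw-51: 74.71%, Mw-53: 25.29%.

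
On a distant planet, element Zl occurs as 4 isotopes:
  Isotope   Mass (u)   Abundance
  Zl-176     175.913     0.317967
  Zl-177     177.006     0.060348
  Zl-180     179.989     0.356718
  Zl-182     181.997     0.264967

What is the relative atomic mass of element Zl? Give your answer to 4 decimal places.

The abundance-weighted mean is 0.317967 × 175.913 + 0.060348 × 177.006 + 0.356718 × 179.989 + 0.264967 × 181.997
= 55.93453 + 10.68196 + 64.20532 + 48.22320 = 179.04501 u

179.0450 u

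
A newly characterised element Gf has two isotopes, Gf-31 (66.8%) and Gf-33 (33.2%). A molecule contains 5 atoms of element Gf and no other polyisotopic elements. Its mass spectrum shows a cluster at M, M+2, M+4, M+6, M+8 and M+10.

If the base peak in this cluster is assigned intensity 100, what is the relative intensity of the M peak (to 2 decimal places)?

Term probabilities: M 0.1330, M+2 0.3305, M+4 0.3286, M+6 0.1633, M+8 0.0406, M+10 0.0040. Base peak = M+2.
P(M+2) = C(5,1) × 0.668^4 × 0.332^1 = 5 × 0.19911586 × 0.3320 = 0.330532 (base)
P(M) = C(5,0) × 0.668^5 × 0.332^0 = 1 × 0.13300939 × 1.0000 = 0.133009
Relative intensity = 0.133009 / 0.330532 × 100 = 40.24

40.24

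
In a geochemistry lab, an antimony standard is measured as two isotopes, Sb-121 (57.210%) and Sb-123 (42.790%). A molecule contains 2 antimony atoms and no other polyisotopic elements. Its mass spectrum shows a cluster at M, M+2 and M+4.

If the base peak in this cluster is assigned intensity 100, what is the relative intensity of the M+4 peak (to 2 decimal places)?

37.40

Term probabilities: M 0.3273, M+2 0.4896, M+4 0.1831. Base peak = M+2.
P(M+2) = C(2,1) × 0.57210^1 × 0.42790^1 = 2 × 0.5721 × 0.4279 = 0.489603 (base)
P(M+4) = C(2,2) × 0.57210^0 × 0.42790^2 = 1 × 1.0000 × 0.18309841 = 0.183098
Relative intensity = 0.183098 / 0.489603 × 100 = 37.40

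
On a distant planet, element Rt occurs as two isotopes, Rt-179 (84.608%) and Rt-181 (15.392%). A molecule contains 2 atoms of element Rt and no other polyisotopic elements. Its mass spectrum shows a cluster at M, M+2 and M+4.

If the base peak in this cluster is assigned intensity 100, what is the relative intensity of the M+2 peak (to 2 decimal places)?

Term probabilities: M 0.7159, M+2 0.2605, M+4 0.0237. Base peak = M.
P(M) = C(2,0) × 0.84608^2 × 0.15392^0 = 1 × 0.71585137 × 1.0000 = 0.715851 (base)
P(M+2) = C(2,1) × 0.84608^1 × 0.15392^1 = 2 × 0.84608 × 0.15392 = 0.260457
Relative intensity = 0.260457 / 0.715851 × 100 = 36.38

36.38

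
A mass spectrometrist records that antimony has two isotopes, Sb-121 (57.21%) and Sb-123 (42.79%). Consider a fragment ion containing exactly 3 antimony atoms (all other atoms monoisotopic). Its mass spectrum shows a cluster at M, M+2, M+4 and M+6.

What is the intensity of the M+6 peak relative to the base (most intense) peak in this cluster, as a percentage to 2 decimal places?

18.65%

Binomial terms of (0.5721 + 0.4279)^3: M 0.1872, M+2 0.4202, M+4 0.3143, M+6 0.0783 → M+2 is the base peak.
P(M+2) = C(3,1) × 0.5721^2 × 0.4279^1 = 3 × 0.32729841 × 0.4279 = 0.420153 (base)
P(M+6) = C(3,3) × 0.5721^0 × 0.4279^3 = 1 × 1.0000 × 0.07834781 = 0.078348
Relative intensity = 0.078348 / 0.420153 × 100 = 18.65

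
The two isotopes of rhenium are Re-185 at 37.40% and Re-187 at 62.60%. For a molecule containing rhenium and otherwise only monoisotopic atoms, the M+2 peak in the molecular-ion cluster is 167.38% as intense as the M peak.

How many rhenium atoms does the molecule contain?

1

With n Re atoms, P(M+2)/P(M) = C(n,1)·p^(n−1)q / p^n = n·q/p = n · 0.6260/0.3740.
n = 1.6738 × 0.3740/0.6260 = 1.00 ≈ 1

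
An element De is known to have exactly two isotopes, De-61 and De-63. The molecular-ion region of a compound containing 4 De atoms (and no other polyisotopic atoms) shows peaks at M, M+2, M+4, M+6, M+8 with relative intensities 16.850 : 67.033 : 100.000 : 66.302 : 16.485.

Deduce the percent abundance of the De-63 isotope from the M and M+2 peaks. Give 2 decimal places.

Write p for the De-61 fraction. I(M+2)/I(M) = [C(4,1)·p^3·(1−p)] / p^4 = 4·(1−p)/p = 67.033/16.850 = 3.9782
(1−p)/p = 3.9782/4 = 0.9946  ⇒  p = 1/(1 + 0.9946) = 0.5014
De-61: 50.14%, De-63: 49.86%.

49.86%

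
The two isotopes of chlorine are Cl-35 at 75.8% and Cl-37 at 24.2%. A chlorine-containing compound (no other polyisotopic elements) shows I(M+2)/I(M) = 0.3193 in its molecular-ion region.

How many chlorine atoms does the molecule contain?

1

For n independent Cl atoms, I(M+2)/I(M) = n · (abundance Cl-37) / (abundance Cl-35) = n · 0.242/0.758.
n = 0.3193 × 0.758/0.242 = 1.00 ≈ 1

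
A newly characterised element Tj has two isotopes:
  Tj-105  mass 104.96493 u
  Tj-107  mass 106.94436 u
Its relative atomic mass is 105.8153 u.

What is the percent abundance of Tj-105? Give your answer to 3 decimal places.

57.040%

Writing the weighted mean with unknown fraction x of Tj-105:
104.96493·x + 106.94436·(1 − x) = 105.8153
(104.96493 − 106.94436)·x = 105.8153 − 106.94436
x = -1.12906 / -1.97943 = 0.57040 → 57.040% Tj-105, 42.960% Tj-107.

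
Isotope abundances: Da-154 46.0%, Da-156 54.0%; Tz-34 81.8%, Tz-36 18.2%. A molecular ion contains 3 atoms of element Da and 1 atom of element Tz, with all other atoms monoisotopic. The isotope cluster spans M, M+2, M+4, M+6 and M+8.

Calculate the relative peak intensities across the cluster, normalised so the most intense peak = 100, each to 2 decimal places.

Element Da pattern (n=3): 0.097336 : 0.342792 : 0.402408 : 0.157464
Element Tz pattern (n=1): 0.8180 : 0.1820
Convolve the two distributions (both contribute in 2-u steps):
  M: 0.097336×0.8180 = 0.079621
  M+2: 0.097336×0.1820 + 0.342792×0.8180 = 0.298119
  M+4: 0.342792×0.1820 + 0.402408×0.8180 = 0.391558
  M+6: 0.402408×0.1820 + 0.157464×0.8180 = 0.202044
  M+8: 0.157464×0.1820 = 0.028658
Scale to base peak (0.391558) = 100: 20.33 : 76.14 : 100.00 : 51.60 : 7.32

20.33 : 76.14 : 100.00 : 51.60 : 7.32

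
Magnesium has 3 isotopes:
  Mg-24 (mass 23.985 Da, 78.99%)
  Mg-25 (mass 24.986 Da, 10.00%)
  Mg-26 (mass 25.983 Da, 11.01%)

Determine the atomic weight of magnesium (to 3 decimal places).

24.305 Da

The abundance-weighted mean is 0.7899 × 23.985 + 0.1000 × 24.986 + 0.1101 × 25.983
= 18.9458 + 2.4986 + 2.8607 = 24.3051 Da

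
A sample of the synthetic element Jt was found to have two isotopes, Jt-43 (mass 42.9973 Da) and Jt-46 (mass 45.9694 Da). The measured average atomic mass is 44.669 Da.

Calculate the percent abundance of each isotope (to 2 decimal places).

With x = fraction of Jt-43 (so Jt-46 is 1 − x):
42.9973·x + 45.9694·(1 − x) = 44.669
(42.9973 − 45.9694)·x = 44.669 − 45.9694
x = -1.3004 / -2.9721 = 0.43754 → 43.75% Jt-43, 56.25% Jt-46.

Jt-43: 43.75%, Jt-46: 56.25%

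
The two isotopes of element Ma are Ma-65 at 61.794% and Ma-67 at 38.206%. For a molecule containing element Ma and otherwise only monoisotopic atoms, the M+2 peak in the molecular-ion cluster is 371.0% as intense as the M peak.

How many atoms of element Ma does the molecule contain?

6

The M+2/M ratio from n Ma atoms is n · q/p = n · 0.38206/0.61794.
n = 3.710 × 0.61794/0.38206 = 6.00 ≈ 6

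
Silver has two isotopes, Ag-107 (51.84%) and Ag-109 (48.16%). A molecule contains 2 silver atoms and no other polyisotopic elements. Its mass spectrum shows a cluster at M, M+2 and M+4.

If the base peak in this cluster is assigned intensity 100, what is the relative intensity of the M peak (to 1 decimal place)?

(0.5184 + 0.4816)^2 gives M 0.2687, M+2 0.4993, M+4 0.2319; the largest is M+2.
P(M+2) = C(2,1) × 0.5184^1 × 0.4816^1 = 2 × 0.5184 × 0.4816 = 0.499323 (base)
P(M) = C(2,0) × 0.5184^2 × 0.4816^0 = 1 × 0.26873856 × 1.0000 = 0.268739
Relative intensity = 0.268739 / 0.499323 × 100 = 53.8

53.8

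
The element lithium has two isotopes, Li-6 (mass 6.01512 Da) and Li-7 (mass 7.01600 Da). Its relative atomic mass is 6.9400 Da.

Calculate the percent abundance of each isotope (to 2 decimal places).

Writing the weighted mean with unknown fraction x of Li-6:
6.01512·x + 7.01600·(1 − x) = 6.9400
(6.01512 − 7.01600)·x = 6.9400 − 7.01600
x = -0.07600 / -1.00088 = 0.07593 → 7.59% Li-6, 92.41% Li-7.

Li-6: 7.59%, Li-7: 92.41%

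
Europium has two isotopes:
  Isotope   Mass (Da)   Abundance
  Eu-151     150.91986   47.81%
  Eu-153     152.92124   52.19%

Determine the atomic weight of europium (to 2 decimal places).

151.96 Da

Ar = Σ fᵢ·mᵢ = 0.4781 × 150.91986 + 0.5219 × 152.92124
= 72.154785 + 79.809595 = 151.964380 Da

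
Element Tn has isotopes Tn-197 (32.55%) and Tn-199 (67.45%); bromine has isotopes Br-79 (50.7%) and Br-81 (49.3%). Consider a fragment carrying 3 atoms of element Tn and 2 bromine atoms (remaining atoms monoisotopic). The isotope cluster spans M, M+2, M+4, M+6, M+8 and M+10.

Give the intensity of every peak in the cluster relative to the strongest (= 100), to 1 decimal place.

Element Tn pattern (n=3): 0.03448681 : 0.21439033 : 0.44425892 : 0.30686394
Bromine pattern (n=2): 0.257049 : 0.499902 : 0.243049
Convolve the two distributions (both contribute in 2-u steps):
  M: 0.03448681×0.257049 = 0.008865
  M+2: 0.03448681×0.499902 + 0.21439033×0.257049 = 0.072349
  M+4: 0.03448681×0.243049 + 0.21439033×0.499902 + 0.44425892×0.257049 = 0.229752
  M+6: 0.21439033×0.243049 + 0.44425892×0.499902 + 0.30686394×0.257049 = 0.353072
  M+8: 0.44425892×0.243049 + 0.30686394×0.499902 = 0.261379
  M+10: 0.30686394×0.243049 = 0.074583
Scale to base peak (0.353072) = 100: 2.5 : 20.5 : 65.1 : 100.0 : 74.0 : 21.1

2.5 : 20.5 : 65.1 : 100.0 : 74.0 : 21.1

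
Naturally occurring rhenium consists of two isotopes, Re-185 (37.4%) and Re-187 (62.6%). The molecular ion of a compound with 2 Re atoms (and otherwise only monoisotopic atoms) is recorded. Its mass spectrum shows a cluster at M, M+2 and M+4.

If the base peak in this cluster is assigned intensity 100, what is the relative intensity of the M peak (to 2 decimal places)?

29.87

Binomial terms of (0.374 + 0.626)^2: M 0.1399, M+2 0.4682, M+4 0.3919 → M+2 is the base peak.
P(M+2) = C(2,1) × 0.374^1 × 0.626^1 = 2 × 0.3740 × 0.6260 = 0.468248 (base)
P(M) = C(2,0) × 0.374^2 × 0.626^0 = 1 × 0.139876 × 1.0000 = 0.139876
Relative intensity = 0.139876 / 0.468248 × 100 = 29.87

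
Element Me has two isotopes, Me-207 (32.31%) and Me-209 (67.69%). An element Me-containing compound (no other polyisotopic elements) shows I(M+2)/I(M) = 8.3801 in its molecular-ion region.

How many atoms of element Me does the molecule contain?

4

For n independent Me atoms, I(M+2)/I(M) = n · (abundance Me-209) / (abundance Me-207) = n · 0.6769/0.3231.
n = 8.3801 × 0.3231/0.6769 = 4.00 ≈ 4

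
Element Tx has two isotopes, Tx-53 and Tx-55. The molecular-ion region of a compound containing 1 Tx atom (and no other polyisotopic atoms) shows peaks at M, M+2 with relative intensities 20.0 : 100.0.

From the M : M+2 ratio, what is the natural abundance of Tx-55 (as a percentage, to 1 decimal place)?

83.3%

Let p = fractional abundance of Tx-53. I(M+2)/I(M) = [C(1,1)·p^0·(1−p)] / p^1 = 1·(1−p)/p = 100.0/20.0 = 5.0000
(1−p)/p = 5.0000/1 = 5.0000  ⇒  p = 1/(1 + 5.0000) = 0.1667
Tx-53: 16.7%, Tx-55: 83.3%.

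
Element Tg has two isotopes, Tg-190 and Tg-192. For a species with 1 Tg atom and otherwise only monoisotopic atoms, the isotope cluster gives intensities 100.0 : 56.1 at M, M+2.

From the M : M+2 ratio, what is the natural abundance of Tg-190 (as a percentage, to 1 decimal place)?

If p is the fraction of Tg that is Tg-190, then I(M+2)/I(M) = [C(1,1)·p^0·(1−p)] / p^1 = 1·(1−p)/p = 56.1/100.0 = 0.5610
(1−p)/p = 0.5610/1 = 0.5610  ⇒  p = 1/(1 + 0.5610) = 0.6406
Tg-190: 64.1%, Tg-192: 35.9%.

64.1%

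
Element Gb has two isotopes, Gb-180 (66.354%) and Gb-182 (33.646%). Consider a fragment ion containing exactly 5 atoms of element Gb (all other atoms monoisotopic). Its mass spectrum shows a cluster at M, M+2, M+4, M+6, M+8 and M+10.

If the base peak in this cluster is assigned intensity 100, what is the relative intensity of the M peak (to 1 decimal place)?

Binomial terms of (0.66354 + 0.33646)^5: M 0.1286, M+2 0.3261, M+4 0.3307, M+6 0.1677, M+8 0.0425, M+10 0.0043 → M+4 is the base peak.
P(M+4) = C(5,2) × 0.66354^3 × 0.33646^2 = 10 × 0.29214693 × 0.11320533 = 0.330726 (base)
P(M) = C(5,0) × 0.66354^5 × 0.33646^0 = 1 × 0.12862801 × 1.0000 = 0.128628
Relative intensity = 0.128628 / 0.330726 × 100 = 38.9

38.9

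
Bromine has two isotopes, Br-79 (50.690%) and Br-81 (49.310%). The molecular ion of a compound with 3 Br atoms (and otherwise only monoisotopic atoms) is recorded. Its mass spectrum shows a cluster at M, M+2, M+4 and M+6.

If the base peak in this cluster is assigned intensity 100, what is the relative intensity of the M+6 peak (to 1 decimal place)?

Binomial terms of (0.50690 + 0.49310)^3: M 0.1302, M+2 0.3801, M+4 0.3698, M+6 0.1199 → M+2 is the base peak.
P(M+2) = C(3,1) × 0.50690^2 × 0.49310^1 = 3 × 0.25694761 × 0.4931 = 0.380103 (base)
P(M+6) = C(3,3) × 0.50690^0 × 0.49310^3 = 1 × 1.0000 × 0.11989609 = 0.119896
Relative intensity = 0.119896 / 0.380103 × 100 = 31.5

31.5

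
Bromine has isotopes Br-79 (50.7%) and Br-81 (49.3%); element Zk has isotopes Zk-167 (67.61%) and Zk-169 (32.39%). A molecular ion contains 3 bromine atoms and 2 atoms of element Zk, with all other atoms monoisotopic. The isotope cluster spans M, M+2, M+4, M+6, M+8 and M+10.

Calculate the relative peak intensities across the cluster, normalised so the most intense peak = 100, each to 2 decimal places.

Bromine pattern (n=3): 0.13032384 : 0.38017547 : 0.36967753 : 0.11982316
Element Zk pattern (n=2): 0.45711121 : 0.43797758 : 0.10491121
Convolve the two distributions (both contribute in 2-u steps):
  M: 0.13032384×0.45711121 = 0.059572
  M+2: 0.13032384×0.43797758 + 0.38017547×0.45711121 = 0.230861
  M+4: 0.13032384×0.10491121 + 0.38017547×0.43797758 + 0.36967753×0.45711121 = 0.349165
  M+6: 0.38017547×0.10491121 + 0.36967753×0.43797758 + 0.11982316×0.45711121 = 0.256568
  M+8: 0.36967753×0.10491121 + 0.11982316×0.43797758 = 0.091263
  M+10: 0.11982316×0.10491121 = 0.012571
Scale to base peak (0.349165) = 100: 17.06 : 66.12 : 100.00 : 73.48 : 26.14 : 3.60

17.06 : 66.12 : 100.00 : 73.48 : 26.14 : 3.60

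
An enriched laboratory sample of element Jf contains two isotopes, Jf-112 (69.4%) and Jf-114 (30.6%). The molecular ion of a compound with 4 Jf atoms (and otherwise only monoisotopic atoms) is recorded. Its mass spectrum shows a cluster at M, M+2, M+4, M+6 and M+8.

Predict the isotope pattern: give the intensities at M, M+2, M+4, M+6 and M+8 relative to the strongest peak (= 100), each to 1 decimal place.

Each Jf atom is independently Jf-112 (p = 0.694) or Jf-114 (q = 0.306); the cluster is the binomial expansion (p + q)^4.
P(M) = 0.694^4 = 0.231973
P(M+2) = 4 × 0.694^3 × 0.306^1 = 0.409129
P(M+4) = 6 × 0.694^2 × 0.306^2 = 0.270591
P(M+6) = 4 × 0.694^1 × 0.306^3 = 0.079540
P(M+8) = 0.306^4 = 0.008768
The M+2 peak is largest (0.409129); scaling to 100 gives 56.7 : 100.0 : 66.1 : 19.4 : 2.1.

56.7 : 100.0 : 66.1 : 19.4 : 2.1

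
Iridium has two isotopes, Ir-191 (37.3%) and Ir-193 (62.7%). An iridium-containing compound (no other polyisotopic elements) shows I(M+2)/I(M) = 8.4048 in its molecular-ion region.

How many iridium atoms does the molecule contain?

For n independent Ir atoms, I(M+2)/I(M) = n · (abundance Ir-193) / (abundance Ir-191) = n · 0.627/0.373.
n = 8.4048 × 0.373/0.627 = 5.00 ≈ 5

5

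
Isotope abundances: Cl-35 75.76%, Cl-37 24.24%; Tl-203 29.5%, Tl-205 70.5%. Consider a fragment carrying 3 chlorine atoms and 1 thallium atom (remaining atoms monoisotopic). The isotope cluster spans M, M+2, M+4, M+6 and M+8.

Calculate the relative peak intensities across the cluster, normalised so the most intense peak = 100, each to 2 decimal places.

29.85 : 100.00 : 77.65 : 22.89 : 2.34

Chlorine pattern (n=3): 0.4348304 : 0.41738208 : 0.13354464 : 0.01424288
Thallium pattern (n=1): 0.2950 : 0.7050
Convolve the two distributions (both contribute in 2-u steps):
  M: 0.4348304×0.2950 = 0.128275
  M+2: 0.4348304×0.7050 + 0.41738208×0.2950 = 0.429683
  M+4: 0.41738208×0.7050 + 0.13354464×0.2950 = 0.333650
  M+6: 0.13354464×0.7050 + 0.01424288×0.2950 = 0.098351
  M+8: 0.01424288×0.7050 = 0.010041
Scale to base peak (0.429683) = 100: 29.85 : 100.00 : 77.65 : 22.89 : 2.34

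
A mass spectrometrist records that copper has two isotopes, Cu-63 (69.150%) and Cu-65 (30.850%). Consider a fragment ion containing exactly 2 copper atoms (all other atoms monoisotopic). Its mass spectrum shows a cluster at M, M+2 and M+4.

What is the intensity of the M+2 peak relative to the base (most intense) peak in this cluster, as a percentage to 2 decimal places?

89.23%

Term probabilities: M 0.4782, M+2 0.4267, M+4 0.0952. Base peak = M.
P(M) = C(2,0) × 0.69150^2 × 0.30850^0 = 1 × 0.47817225 × 1.0000 = 0.478172 (base)
P(M+2) = C(2,1) × 0.69150^1 × 0.30850^1 = 2 × 0.6915 × 0.3085 = 0.426656
Relative intensity = 0.426656 / 0.478172 × 100 = 89.23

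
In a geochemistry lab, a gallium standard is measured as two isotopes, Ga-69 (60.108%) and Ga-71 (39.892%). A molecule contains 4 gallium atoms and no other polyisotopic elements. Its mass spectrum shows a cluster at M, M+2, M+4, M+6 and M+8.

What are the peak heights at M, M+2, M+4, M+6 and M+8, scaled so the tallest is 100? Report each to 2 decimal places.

Expanding (0.60108 + 0.39892)^4:
P(M) = 0.60108^4 = 0.130536
P(M+2) = 4 × 0.60108^3 × 0.39892^1 = 0.346531
P(M+4) = 6 × 0.60108^2 × 0.39892^2 = 0.344975
P(M+6) = 4 × 0.60108^1 × 0.39892^3 = 0.152633
P(M+8) = 0.39892^4 = 0.025325
The M+2 peak is largest (0.346531); scaling to 100 gives 37.67 : 100.00 : 99.55 : 44.05 : 7.31.

37.67 : 100.00 : 99.55 : 44.05 : 7.31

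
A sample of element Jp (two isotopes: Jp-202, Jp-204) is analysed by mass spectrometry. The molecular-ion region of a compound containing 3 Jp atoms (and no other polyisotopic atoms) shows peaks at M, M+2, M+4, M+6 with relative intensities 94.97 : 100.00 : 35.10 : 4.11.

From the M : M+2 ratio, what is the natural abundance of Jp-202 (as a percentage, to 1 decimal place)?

Let p = fractional abundance of Jp-202. I(M+2)/I(M) = [C(3,1)·p^2·(1−p)] / p^3 = 3·(1−p)/p = 100.00/94.97 = 1.0530
(1−p)/p = 1.0530/3 = 0.3510  ⇒  p = 1/(1 + 0.3510) = 0.7402
Jp-202: 74.0%, Jp-204: 26.0%.

74.0%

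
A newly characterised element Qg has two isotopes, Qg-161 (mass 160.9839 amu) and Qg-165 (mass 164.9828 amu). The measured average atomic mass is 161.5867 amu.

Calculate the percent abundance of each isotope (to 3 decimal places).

Let x be the fractional abundance of Qg-161; then Qg-165 has abundance 1 − x.
160.9839·x + 164.9828·(1 − x) = 161.5867
(160.9839 − 164.9828)·x = 161.5867 − 164.9828
x = -3.3961 / -3.9989 = 0.84926 → 84.926% Qg-161, 15.074% Qg-165.

Qg-161: 84.926%, Qg-165: 15.074%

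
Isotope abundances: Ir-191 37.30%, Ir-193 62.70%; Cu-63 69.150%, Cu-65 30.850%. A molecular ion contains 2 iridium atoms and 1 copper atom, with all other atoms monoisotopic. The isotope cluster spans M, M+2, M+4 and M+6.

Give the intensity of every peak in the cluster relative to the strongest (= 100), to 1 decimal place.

23.1 : 88.0 : 100.0 : 29.1

Iridium pattern (n=2): 0.139129 : 0.467742 : 0.393129
Copper pattern (n=1): 0.6915 : 0.3085
Convolve the two distributions (both contribute in 2-u steps):
  M: 0.139129×0.6915 = 0.096208
  M+2: 0.139129×0.3085 + 0.467742×0.6915 = 0.366365
  M+4: 0.467742×0.3085 + 0.393129×0.6915 = 0.416147
  M+6: 0.393129×0.3085 = 0.121280
Scale to base peak (0.416147) = 100: 23.1 : 88.0 : 100.0 : 29.1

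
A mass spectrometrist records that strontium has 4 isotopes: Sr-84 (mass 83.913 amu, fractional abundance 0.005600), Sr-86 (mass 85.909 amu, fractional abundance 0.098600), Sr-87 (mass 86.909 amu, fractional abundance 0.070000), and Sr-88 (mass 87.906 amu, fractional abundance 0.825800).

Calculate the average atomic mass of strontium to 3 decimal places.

Weight each isotope mass by its fractional abundance: 0.005600 × 83.913 + 0.098600 × 85.909 + 0.070000 × 86.909 + 0.825800 × 87.906
= 0.4699 + 8.4706 + 6.0836 + 72.5928 = 87.6169 amu

87.617 amu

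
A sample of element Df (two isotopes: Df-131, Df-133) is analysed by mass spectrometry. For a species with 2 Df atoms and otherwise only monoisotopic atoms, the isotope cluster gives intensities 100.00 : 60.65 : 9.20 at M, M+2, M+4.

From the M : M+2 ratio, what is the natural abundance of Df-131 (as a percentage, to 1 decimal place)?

Let p = fractional abundance of Df-131. I(M+2)/I(M) = [C(2,1)·p^1·(1−p)] / p^2 = 2·(1−p)/p = 60.65/100.00 = 0.6065
(1−p)/p = 0.6065/2 = 0.3033  ⇒  p = 1/(1 + 0.3033) = 0.7673
Df-131: 76.7%, Df-133: 23.3%.

76.7%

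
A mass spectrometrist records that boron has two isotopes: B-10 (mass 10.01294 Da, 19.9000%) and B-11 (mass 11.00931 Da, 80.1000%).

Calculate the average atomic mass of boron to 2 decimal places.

Weight each isotope mass by its fractional abundance: 0.199000 × 10.01294 + 0.801000 × 11.00931
= 1.992575 + 8.818457 = 10.811032 Da

10.81 Da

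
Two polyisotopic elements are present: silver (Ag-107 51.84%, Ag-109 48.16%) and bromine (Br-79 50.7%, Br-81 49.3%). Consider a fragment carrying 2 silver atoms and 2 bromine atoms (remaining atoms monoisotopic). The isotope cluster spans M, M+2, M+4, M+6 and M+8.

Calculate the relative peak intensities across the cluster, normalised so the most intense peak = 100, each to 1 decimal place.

Silver pattern (n=2): 0.26873856 : 0.49932288 : 0.23193856
Bromine pattern (n=2): 0.257049 : 0.499902 : 0.243049
Convolve the two distributions (both contribute in 2-u steps):
  M: 0.26873856×0.257049 = 0.069079
  M+2: 0.26873856×0.499902 + 0.49932288×0.257049 = 0.262693
  M+4: 0.26873856×0.243049 + 0.49932288×0.499902 + 0.23193856×0.257049 = 0.374549
  M+6: 0.49932288×0.243049 + 0.23193856×0.499902 = 0.237306
  M+8: 0.23193856×0.243049 = 0.056372
Scale to base peak (0.374549) = 100: 18.4 : 70.1 : 100.0 : 63.4 : 15.1

18.4 : 70.1 : 100.0 : 63.4 : 15.1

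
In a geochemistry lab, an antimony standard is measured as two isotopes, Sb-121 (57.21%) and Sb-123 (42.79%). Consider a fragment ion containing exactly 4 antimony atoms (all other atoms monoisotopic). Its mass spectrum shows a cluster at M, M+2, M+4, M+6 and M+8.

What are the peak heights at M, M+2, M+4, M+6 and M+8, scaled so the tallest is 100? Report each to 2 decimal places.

Expanding (0.5721 + 0.4279)^4:
P(M) = 0.5721^4 = 0.107124
P(M+2) = 4 × 0.5721^3 × 0.4279^1 = 0.320493
P(M+4) = 6 × 0.5721^2 × 0.4279^2 = 0.359567
P(M+6) = 4 × 0.5721^1 × 0.4279^3 = 0.179291
P(M+8) = 0.4279^4 = 0.033525
The M+4 peak is largest (0.359567); scaling to 100 gives 29.79 : 89.13 : 100.00 : 49.86 : 9.32.

29.79 : 89.13 : 100.00 : 49.86 : 9.32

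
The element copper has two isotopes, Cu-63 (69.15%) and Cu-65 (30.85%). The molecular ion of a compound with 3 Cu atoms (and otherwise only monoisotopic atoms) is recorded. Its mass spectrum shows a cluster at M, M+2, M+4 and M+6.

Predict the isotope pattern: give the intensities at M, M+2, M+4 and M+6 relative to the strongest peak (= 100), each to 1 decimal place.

74.7 : 100.0 : 44.6 : 6.6

Expanding (0.6915 + 0.3085)^3:
P(M) = 0.6915^3 = 0.330656
P(M+2) = 3 × 0.6915^2 × 0.3085^1 = 0.442548
P(M+4) = 3 × 0.6915^1 × 0.3085^2 = 0.197435
P(M+6) = 0.3085^3 = 0.029361
The M+2 peak is largest (0.442548); scaling to 100 gives 74.7 : 100.0 : 44.6 : 6.6.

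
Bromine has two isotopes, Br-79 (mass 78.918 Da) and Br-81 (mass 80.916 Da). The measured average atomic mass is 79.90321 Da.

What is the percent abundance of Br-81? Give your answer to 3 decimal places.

Writing the weighted mean with unknown fraction x of Br-79:
78.918·x + 80.916·(1 − x) = 79.90321
(78.918 − 80.916)·x = 79.90321 − 80.916
x = -1.01279 / -1.998 = 0.50690 → 50.690% Br-79, 49.310% Br-81.

49.310%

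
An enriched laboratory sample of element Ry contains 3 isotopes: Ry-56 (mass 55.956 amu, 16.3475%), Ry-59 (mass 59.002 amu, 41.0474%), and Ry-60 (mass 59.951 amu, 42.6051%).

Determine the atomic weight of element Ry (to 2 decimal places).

Weight each isotope mass by its fractional abundance: 0.163475 × 55.956 + 0.410474 × 59.002 + 0.426051 × 59.951
= 9.1474 + 24.2188 + 25.5422 = 58.9084 amu

58.91 amu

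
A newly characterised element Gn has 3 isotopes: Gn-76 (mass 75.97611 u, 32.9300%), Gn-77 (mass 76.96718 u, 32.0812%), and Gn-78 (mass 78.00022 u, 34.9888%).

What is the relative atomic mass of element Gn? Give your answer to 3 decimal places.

Ar = Σ fᵢ·mᵢ = 0.329300 × 75.97611 + 0.320812 × 76.96718 + 0.349888 × 78.00022
= 25.018933 + 24.691995 + 27.291341 = 77.002269 u

77.002 u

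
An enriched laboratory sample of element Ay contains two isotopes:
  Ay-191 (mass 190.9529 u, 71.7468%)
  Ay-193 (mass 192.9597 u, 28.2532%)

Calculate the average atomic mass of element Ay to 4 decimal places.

Weight each isotope mass by its fractional abundance: 0.717468 × 190.9529 + 0.282532 × 192.9597
= 137.00260 + 54.51729 = 191.51989 u

191.5199 u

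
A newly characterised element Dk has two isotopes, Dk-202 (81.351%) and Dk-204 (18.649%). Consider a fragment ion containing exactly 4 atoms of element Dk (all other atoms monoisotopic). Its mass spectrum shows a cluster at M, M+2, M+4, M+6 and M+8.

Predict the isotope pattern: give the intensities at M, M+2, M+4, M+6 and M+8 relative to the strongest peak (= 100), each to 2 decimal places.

The 4 Dk atoms are independent, so intensities follow the terms of (0.81351 + 0.18649)^4.
P(M) = 0.81351^4 = 0.437977
P(M+2) = 4 × 0.81351^3 × 0.18649^1 = 0.401610
P(M+4) = 6 × 0.81351^2 × 0.18649^2 = 0.138098
P(M+6) = 4 × 0.81351^1 × 0.18649^3 = 0.021105
P(M+8) = 0.18649^4 = 0.001210
The M peak is largest (0.437977); scaling to 100 gives 100.00 : 91.70 : 31.53 : 4.82 : 0.28.

100.00 : 91.70 : 31.53 : 4.82 : 0.28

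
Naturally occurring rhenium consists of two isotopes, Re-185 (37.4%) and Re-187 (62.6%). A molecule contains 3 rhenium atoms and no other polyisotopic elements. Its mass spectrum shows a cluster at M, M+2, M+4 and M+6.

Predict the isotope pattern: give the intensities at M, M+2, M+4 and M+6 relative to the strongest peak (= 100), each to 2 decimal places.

11.90 : 59.74 : 100.00 : 55.79

The 3 Re atoms are independent, so intensities follow the terms of (0.374 + 0.626)^3.
P(M) = 0.374^3 = 0.052314
P(M+2) = 3 × 0.374^2 × 0.626^1 = 0.262687
P(M+4) = 3 × 0.374^1 × 0.626^2 = 0.439685
P(M+6) = 0.626^3 = 0.245314
The M+4 peak is largest (0.439685); scaling to 100 gives 11.90 : 59.74 : 100.00 : 55.79.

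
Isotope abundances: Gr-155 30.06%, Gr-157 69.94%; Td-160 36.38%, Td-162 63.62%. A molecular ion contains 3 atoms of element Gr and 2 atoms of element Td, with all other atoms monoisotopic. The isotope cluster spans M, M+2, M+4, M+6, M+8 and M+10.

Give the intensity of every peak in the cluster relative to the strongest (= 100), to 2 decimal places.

Element Gr pattern (n=3): 0.02716232 : 0.18959411 : 0.44112481 : 0.34211876
Element Td pattern (n=2): 0.13235044 : 0.46289912 : 0.40475044
Convolve the two distributions (both contribute in 2-u steps):
  M: 0.02716232×0.13235044 = 0.003595
  M+2: 0.02716232×0.46289912 + 0.18959411×0.13235044 = 0.037666
  M+4: 0.02716232×0.40475044 + 0.18959411×0.46289912 + 0.44112481×0.13235044 = 0.157140
  M+6: 0.18959411×0.40475044 + 0.44112481×0.46289912 + 0.34211876×0.13235044 = 0.326214
  M+8: 0.44112481×0.40475044 + 0.34211876×0.46289912 = 0.336912
  M+10: 0.34211876×0.40475044 = 0.138473
Scale to base peak (0.336912) = 100: 1.07 : 11.18 : 46.64 : 96.82 : 100.00 : 41.10

1.07 : 11.18 : 46.64 : 96.82 : 100.00 : 41.10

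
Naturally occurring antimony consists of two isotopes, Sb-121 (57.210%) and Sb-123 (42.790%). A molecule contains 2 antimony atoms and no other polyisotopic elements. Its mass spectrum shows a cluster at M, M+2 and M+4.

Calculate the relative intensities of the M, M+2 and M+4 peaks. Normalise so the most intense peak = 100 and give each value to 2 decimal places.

The 2 Sb atoms are independent, so intensities follow the terms of (0.57210 + 0.42790)^2.
P(M) = 0.57210^2 = 0.327298
P(M+2) = 2 × 0.57210^1 × 0.42790^1 = 0.489603
P(M+4) = 0.42790^2 = 0.183098
The M+2 peak is largest (0.489603); scaling to 100 gives 66.85 : 100.00 : 37.40.

66.85 : 100.00 : 37.40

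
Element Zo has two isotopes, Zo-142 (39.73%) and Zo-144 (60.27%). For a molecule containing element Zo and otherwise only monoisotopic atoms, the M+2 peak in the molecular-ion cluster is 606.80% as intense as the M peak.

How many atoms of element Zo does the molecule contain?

4

For n independent Zo atoms, I(M+2)/I(M) = n · (abundance Zo-144) / (abundance Zo-142) = n · 0.6027/0.3973.
n = 6.0680 × 0.3973/0.6027 = 4.00 ≈ 4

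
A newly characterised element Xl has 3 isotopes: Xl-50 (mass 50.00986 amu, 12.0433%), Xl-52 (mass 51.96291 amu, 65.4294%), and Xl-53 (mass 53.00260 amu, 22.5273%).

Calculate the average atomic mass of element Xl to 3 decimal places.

51.962 amu

Weight each isotope mass by its fractional abundance: 0.120433 × 50.00986 + 0.654294 × 51.96291 + 0.225273 × 53.00260
= 6.022837 + 33.999020 + 11.940055 = 51.961912 amu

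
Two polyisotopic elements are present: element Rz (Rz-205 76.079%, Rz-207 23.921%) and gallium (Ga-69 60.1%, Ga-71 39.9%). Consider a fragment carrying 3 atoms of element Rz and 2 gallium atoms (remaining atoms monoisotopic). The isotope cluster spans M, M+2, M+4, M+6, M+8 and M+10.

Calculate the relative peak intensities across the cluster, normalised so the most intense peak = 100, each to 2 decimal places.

Element Rz pattern (n=3): 0.44034634 : 0.41536527 : 0.13060046 : 0.01368794
Gallium pattern (n=2): 0.361201 : 0.479598 : 0.159201
Convolve the two distributions (both contribute in 2-u steps):
  M: 0.44034634×0.361201 = 0.159054
  M+2: 0.44034634×0.479598 + 0.41536527×0.361201 = 0.361220
  M+4: 0.44034634×0.159201 + 0.41536527×0.479598 + 0.13060046×0.361201 = 0.316485
  M+6: 0.41536527×0.159201 + 0.13060046×0.479598 + 0.01368794×0.361201 = 0.133706
  M+8: 0.13060046×0.159201 + 0.01368794×0.479598 = 0.027356
  M+10: 0.01368794×0.159201 = 0.002179
Scale to base peak (0.361220) = 100: 44.03 : 100.00 : 87.62 : 37.02 : 7.57 : 0.60

44.03 : 100.00 : 87.62 : 37.02 : 7.57 : 0.60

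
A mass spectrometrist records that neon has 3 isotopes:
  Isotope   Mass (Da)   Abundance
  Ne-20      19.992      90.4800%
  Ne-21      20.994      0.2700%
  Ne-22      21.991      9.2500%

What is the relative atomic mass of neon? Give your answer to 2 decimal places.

20.18 Da

Average mass = Σ (abundance × isotope mass) = 0.904800 × 19.992 + 0.002700 × 20.994 + 0.092500 × 21.991
= 18.0888 + 0.0567 + 2.0342 = 20.1797 Da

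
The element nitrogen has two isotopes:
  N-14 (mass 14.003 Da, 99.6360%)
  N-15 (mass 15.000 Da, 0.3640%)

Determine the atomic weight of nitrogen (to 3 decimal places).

Average mass = Σ (abundance × isotope mass) = 0.996360 × 14.003 + 0.003640 × 15.000
= 13.9520 + 0.0546 = 14.0066 Da

14.007 Da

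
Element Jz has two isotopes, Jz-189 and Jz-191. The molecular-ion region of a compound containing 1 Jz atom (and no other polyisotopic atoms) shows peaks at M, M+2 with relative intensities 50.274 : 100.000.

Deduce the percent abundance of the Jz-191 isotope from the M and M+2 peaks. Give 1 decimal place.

Let p = fractional abundance of Jz-189. I(M+2)/I(M) = [C(1,1)·p^0·(1−p)] / p^1 = 1·(1−p)/p = 100.000/50.274 = 1.9891
(1−p)/p = 1.9891/1 = 1.9891  ⇒  p = 1/(1 + 1.9891) = 0.3345
Jz-189: 33.5%, Jz-191: 66.5%.

66.5%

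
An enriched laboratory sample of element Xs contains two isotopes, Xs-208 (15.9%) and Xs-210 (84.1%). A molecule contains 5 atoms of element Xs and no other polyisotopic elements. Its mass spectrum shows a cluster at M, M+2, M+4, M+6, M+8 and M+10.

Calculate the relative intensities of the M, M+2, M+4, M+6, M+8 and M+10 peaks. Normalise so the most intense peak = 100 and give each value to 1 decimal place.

Each Xs atom is independently Xs-208 (p = 0.159) or Xs-210 (q = 0.841); the cluster is the binomial expansion (p + q)^5.
P(M) = 0.159^5 = 0.000102
P(M+2) = 5 × 0.159^4 × 0.841^1 = 0.002688
P(M+4) = 10 × 0.159^3 × 0.841^2 = 0.028430
P(M+6) = 10 × 0.159^2 × 0.841^3 = 0.150377
P(M+8) = 5 × 0.159^1 × 0.841^4 = 0.397696
P(M+10) = 0.841^5 = 0.420707
The M+10 peak is largest (0.420707); scaling to 100 gives 0.0 : 0.6 : 6.8 : 35.7 : 94.5 : 100.0.

0.0 : 0.6 : 6.8 : 35.7 : 94.5 : 100.0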